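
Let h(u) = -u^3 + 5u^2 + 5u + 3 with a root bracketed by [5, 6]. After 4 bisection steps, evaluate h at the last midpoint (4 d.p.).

-0.3630

u = 5.5 gives h = 15.375, positive; keep [5.5, 6]
u = 5.75 gives h = 6.953125, positive; keep [5.75, 6]
u = 5.875 gives h = 2.173828, positive; keep [5.875, 6]
u = 5.9375 gives h = -0.363, negative; keep [5.875, 5.9375]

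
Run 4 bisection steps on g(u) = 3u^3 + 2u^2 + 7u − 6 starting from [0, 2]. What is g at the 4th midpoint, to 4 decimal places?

g(1) = 6 > 0, so the root lies in [0, 1]
g(0.5) = -1.625 < 0, so the root lies in [0.5, 1]
g(0.75) = 1.640625 > 0, so the root lies in [0.5, 0.75]
g(0.625) = -0.1113 < 0, so the root lies in [0.625, 0.75]

-0.1113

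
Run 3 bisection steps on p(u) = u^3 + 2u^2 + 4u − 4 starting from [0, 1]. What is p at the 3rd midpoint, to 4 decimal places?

m = 0.5, p(m) = -1.375 (−); new bracket [0.5, 1]
m = 0.75, p(m) = 0.546875 (+); new bracket [0.5, 0.75]
m = 0.625, p(m) = -0.474609 (−); new bracket [0.625, 0.75]

-0.4746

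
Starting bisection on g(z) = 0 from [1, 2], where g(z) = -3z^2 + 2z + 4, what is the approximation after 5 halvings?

m = 1.5, g(m) = 0.25 (+); new bracket [1.5, 2]
m = 1.75, g(m) = -1.6875 (−); new bracket [1.5, 1.75]
m = 1.625, g(m) = -0.671875 (−); new bracket [1.5, 1.625]
m = 1.5625, g(m) = -0.1992 (−); new bracket [1.5, 1.5625]
m = 1.53125, g(m) = 0.0283 (+); new bracket [1.53125, 1.5625]

1.53125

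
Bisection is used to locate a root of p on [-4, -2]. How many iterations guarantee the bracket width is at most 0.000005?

19

Width after n steps is 2/2^n. Need 2^n ≥ 2/0.000005 = 400000.
2^18 = 262144 < 400000 ≤ 2^19 = 524288, so n = 19.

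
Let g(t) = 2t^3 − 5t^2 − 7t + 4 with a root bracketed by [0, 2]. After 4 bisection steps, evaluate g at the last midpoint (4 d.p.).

0.7773

g(1) = -6 < 0, so the root lies in [0, 1]
g(0.5) = -0.5 < 0, so the root lies in [0, 0.5]
g(0.25) = 1.96875 > 0, so the root lies in [0.25, 0.5]
g(0.375) = 0.7773 > 0, so the root lies in [0.375, 0.5]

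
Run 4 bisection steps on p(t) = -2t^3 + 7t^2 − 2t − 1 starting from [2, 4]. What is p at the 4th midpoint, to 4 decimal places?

midpoint 3: p = 2 > 0 → [3, 4]
midpoint 3.5: p = -8 < 0 → [3, 3.5]
midpoint 3.25: p = -2.21875 < 0 → [3, 3.25]
midpoint 3.125: p = 0.0742 > 0 → [3.125, 3.25]

0.0742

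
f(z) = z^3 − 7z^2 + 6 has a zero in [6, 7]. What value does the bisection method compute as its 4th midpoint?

f(6.5) = -15.125 < 0, so the root lies in [6.5, 7]
f(6.75) = -5.390625 < 0, so the root lies in [6.75, 7]
f(6.875) = 0.091797 > 0, so the root lies in [6.75, 6.875]
f(6.8125) = -2.7019 < 0, so the root lies in [6.8125, 6.875]

6.8125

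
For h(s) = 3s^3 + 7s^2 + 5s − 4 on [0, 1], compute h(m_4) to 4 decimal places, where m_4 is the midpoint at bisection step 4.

m = 0.5, h(m) = 0.625 (+); new bracket [0, 0.5]
m = 0.25, h(m) = -2.265625 (−); new bracket [0.25, 0.5]
m = 0.375, h(m) = -0.982422 (−); new bracket [0.375, 0.5]
m = 0.4375, h(m) = -0.2214 (−); new bracket [0.4375, 0.5]

-0.2214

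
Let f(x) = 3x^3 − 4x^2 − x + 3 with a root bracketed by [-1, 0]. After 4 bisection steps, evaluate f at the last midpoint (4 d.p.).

m = -0.5, f(m) = 2.125 (+); new bracket [-1, -0.5]
m = -0.75, f(m) = 0.234375 (+); new bracket [-1, -0.75]
m = -0.875, f(m) = -1.197266 (−); new bracket [-0.875, -0.75]
m = -0.8125, f(m) = -0.4373 (−); new bracket [-0.8125, -0.75]

-0.4373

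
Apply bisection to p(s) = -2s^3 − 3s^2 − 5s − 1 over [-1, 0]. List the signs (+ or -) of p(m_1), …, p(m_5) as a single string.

m = -0.5, p(m) = 1 (+); new bracket [-0.5, 0]
m = -0.25, p(m) = 0.09375 (+); new bracket [-0.25, 0]
m = -0.125, p(m) = -0.417969 (−); new bracket [-0.25, -0.125]
m = -0.1875, p(m) = -0.1548 (−); new bracket [-0.25, -0.1875]
m = -0.21875, p(m) = -0.0289 (−); new bracket [-0.25, -0.21875]

++---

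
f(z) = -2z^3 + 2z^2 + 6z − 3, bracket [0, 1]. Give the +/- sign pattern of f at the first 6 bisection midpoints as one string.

f(0.5) = 0.25 > 0, so the root lies in [0, 0.5]
f(0.25) = -1.40625 < 0, so the root lies in [0.25, 0.5]
f(0.375) = -0.574219 < 0, so the root lies in [0.375, 0.5]
f(0.4375) = -0.1597 < 0, so the root lies in [0.4375, 0.5]
f(0.46875) = 0.046 > 0, so the root lies in [0.4375, 0.46875]
f(0.453125) = -0.0567 < 0, so the root lies in [0.453125, 0.46875]

+---+-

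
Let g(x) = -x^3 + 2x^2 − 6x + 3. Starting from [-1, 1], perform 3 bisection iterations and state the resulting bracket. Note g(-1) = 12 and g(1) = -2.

[0.5, 0.75]

x = 0 gives g = 3, positive; keep [0, 1]
x = 0.5 gives g = 0.375, positive; keep [0.5, 1]
x = 0.75 gives g = -0.796875, negative; keep [0.5, 0.75]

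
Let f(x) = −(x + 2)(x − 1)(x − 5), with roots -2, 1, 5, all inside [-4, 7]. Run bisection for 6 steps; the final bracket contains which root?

x = 1.5 gives f = 6.125, positive; keep [1.5, 7]
x = 4.25 gives f = 15.234375, positive; keep [4.25, 7]
x = 5.625 gives f = -22.041016, negative; keep [4.25, 5.625]
x = 4.9375 gives f = 1.7073, positive; keep [4.9375, 5.625]
x = 5.28125 gives f = -8.7674, negative; keep [4.9375, 5.28125]
x = 5.109375 gives f = -3.1954, negative; keep [4.9375, 5.109375]

5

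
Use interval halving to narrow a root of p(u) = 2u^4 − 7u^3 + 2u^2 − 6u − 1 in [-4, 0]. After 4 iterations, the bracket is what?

u = -2 gives p = 107, positive; keep [-2, 0]
u = -1 gives p = 16, positive; keep [-1, 0]
u = -0.5 gives p = 3.5, positive; keep [-0.5, 0]
u = -0.25 gives p = 0.7422, positive; keep [-0.25, 0]

[-0.25, 0]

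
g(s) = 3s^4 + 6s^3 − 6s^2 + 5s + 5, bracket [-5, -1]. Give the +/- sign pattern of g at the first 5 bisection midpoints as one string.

s = -3 gives g = 17, positive; keep [-3, -1]
s = -2 gives g = -29, negative; keep [-3, -2]
s = -2.5 gives g = -21.5625, negative; keep [-3, -2.5]
s = -2.75 gives g = -7.332, negative; keep [-3, -2.75]
s = -2.875 gives g = 3.4109, positive; keep [-2.875, -2.75]

+---+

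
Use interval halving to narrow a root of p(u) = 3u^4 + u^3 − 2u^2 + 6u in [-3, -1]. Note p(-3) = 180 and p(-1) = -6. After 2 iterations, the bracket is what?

midpoint -2: p = 20 > 0 → [-2, -1]
midpoint -1.5: p = -1.6875 < 0 → [-2, -1.5]

[-2, -1.5]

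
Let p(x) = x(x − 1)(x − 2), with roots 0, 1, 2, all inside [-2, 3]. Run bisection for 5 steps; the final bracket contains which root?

x = 0.5 gives p = 0.375, positive; keep [-2, 0.5]
x = -0.75 gives p = -3.609375, negative; keep [-0.75, 0.5]
x = -0.125 gives p = -0.298828, negative; keep [-0.125, 0.5]
x = 0.1875 gives p = 0.2761, positive; keep [-0.125, 0.1875]
x = 0.03125 gives p = 0.0596, positive; keep [-0.125, 0.03125]

0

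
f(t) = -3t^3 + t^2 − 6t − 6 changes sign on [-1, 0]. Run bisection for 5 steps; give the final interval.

[-0.75, -0.71875]

midpoint -0.5: f = -2.375 < 0 → [-1, -0.5]
midpoint -0.75: f = 0.328125 > 0 → [-0.75, -0.5]
midpoint -0.625: f = -1.126953 < 0 → [-0.75, -0.625]
midpoint -0.6875: f = -0.4275 < 0 → [-0.75, -0.6875]
midpoint -0.71875: f = -0.057 < 0 → [-0.75, -0.71875]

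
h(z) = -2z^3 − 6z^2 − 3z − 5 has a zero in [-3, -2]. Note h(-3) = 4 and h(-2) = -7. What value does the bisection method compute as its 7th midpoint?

m = -2.5, h(m) = -3.75 (−); new bracket [-3, -2.5]
m = -2.75, h(m) = -0.53125 (−); new bracket [-3, -2.75]
m = -2.875, h(m) = 1.558594 (+); new bracket [-2.875, -2.75]
m = -2.8125, h(m) = 0.4712 (+); new bracket [-2.8125, -2.75]
m = -2.78125, h(m) = -0.0405 (−); new bracket [-2.8125, -2.78125]
m = -2.796875, h(m) = 0.2127 (+); new bracket [-2.796875, -2.78125]
m = -2.7890625, h(m) = 0.0855 (+); new bracket [-2.7890625, -2.78125]

-2.7890625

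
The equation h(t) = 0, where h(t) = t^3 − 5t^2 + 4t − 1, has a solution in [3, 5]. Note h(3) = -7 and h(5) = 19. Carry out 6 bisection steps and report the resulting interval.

m = 4, h(m) = -1 (−); new bracket [4, 5]
m = 4.5, h(m) = 6.875 (+); new bracket [4, 4.5]
m = 4.25, h(m) = 2.453125 (+); new bracket [4, 4.25]
m = 4.125, h(m) = 0.6113 (+); new bracket [4, 4.125]
m = 4.0625, h(m) = -0.2224 (−); new bracket [4.0625, 4.125]
m = 4.09375, h(m) = 0.1873 (+); new bracket [4.0625, 4.09375]

[4.0625, 4.09375]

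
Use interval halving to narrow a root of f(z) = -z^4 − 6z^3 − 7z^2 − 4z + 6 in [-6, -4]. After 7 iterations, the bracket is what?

f(-5) = -24 < 0, so the root lies in [-5, -4]
f(-4.5) = 18.9375 > 0, so the root lies in [-5, -4.5]
f(-4.75) = 1.027344 > 0, so the root lies in [-5, -4.75]
f(-4.875) = -10.5198 < 0, so the root lies in [-4.875, -4.75]
f(-4.8125) = -4.5144 < 0, so the root lies in [-4.8125, -4.75]
f(-4.78125) = -1.6868 < 0, so the root lies in [-4.78125, -4.75]
f(-4.765625) = -0.3157 < 0, so the root lies in [-4.765625, -4.75]

[-4.765625, -4.75]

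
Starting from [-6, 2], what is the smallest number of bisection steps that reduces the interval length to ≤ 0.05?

8

Width after n steps is 8/2^n. Need 2^n ≥ 8/0.05 = 160.
2^7 = 128 < 160 ≤ 2^8 = 256, so n = 8.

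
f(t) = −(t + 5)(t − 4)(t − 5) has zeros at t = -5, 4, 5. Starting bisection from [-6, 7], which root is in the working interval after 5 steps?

-5

t = 0.5 gives f = -86.625, negative; keep [-6, 0.5]
t = -2.75 gives f = -117.703125, negative; keep [-6, -2.75]
t = -4.375 gives f = -49.072266, negative; keep [-6, -4.375]
t = -5.1875 gives f = 17.5496, positive; keep [-5.1875, -4.375]
t = -4.78125 gives f = -18.7888, negative; keep [-5.1875, -4.78125]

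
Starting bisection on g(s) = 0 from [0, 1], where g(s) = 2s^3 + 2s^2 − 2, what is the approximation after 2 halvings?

g(0.5) = -1.25 < 0, so the root lies in [0.5, 1]
g(0.75) = -0.03125 < 0, so the root lies in [0.75, 1]

0.75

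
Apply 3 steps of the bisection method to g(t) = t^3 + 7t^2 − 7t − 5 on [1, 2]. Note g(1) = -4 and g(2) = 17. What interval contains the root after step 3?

[1.25, 1.375]

g(1.5) = 3.625 > 0, so the root lies in [1, 1.5]
g(1.25) = -0.859375 < 0, so the root lies in [1.25, 1.5]
g(1.375) = 1.208984 > 0, so the root lies in [1.25, 1.375]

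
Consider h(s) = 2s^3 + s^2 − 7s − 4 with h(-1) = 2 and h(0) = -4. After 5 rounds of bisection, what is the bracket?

[-0.59375, -0.5625]

s = -0.5 gives h = -0.5, negative; keep [-1, -0.5]
s = -0.75 gives h = 0.96875, positive; keep [-0.75, -0.5]
s = -0.625 gives h = 0.277344, positive; keep [-0.625, -0.5]
s = -0.5625 gives h = -0.1021, negative; keep [-0.625, -0.5625]
s = -0.59375 gives h = 0.0901, positive; keep [-0.59375, -0.5625]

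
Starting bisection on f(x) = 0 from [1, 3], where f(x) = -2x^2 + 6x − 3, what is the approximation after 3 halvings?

m = 2, f(m) = 1 (+); new bracket [2, 3]
m = 2.5, f(m) = -0.5 (−); new bracket [2, 2.5]
m = 2.25, f(m) = 0.375 (+); new bracket [2.25, 2.5]

2.25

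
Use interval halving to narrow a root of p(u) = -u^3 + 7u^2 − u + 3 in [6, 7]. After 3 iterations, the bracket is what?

u = 6.5 gives p = 17.625, positive; keep [6.5, 7]
u = 6.75 gives p = 7.640625, positive; keep [6.75, 7]
u = 6.875 gives p = 2.033203, positive; keep [6.875, 7]

[6.875, 7]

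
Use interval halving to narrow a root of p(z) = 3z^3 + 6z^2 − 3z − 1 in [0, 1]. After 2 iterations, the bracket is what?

m = 0.5, p(m) = -0.625 (−); new bracket [0.5, 1]
m = 0.75, p(m) = 1.390625 (+); new bracket [0.5, 0.75]

[0.5, 0.75]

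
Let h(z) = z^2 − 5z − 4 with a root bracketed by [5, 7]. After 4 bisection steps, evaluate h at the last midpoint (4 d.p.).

midpoint 6: h = 2 > 0 → [5, 6]
midpoint 5.5: h = -1.25 < 0 → [5.5, 6]
midpoint 5.75: h = 0.3125 > 0 → [5.5, 5.75]
midpoint 5.625: h = -0.4844 < 0 → [5.625, 5.75]

-0.4844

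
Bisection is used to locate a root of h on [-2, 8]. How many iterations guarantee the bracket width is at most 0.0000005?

Width after n steps is 10/2^n. Need 2^n ≥ 10/0.0000005 = 20000000.
2^24 = 16777216 < 20000000 ≤ 2^25 = 33554432, so n = 25.

25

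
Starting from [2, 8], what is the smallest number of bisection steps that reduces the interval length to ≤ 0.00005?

17

Width after n steps is 6/2^n. Need 2^n ≥ 6/0.00005 = 120000.
2^16 = 65536 < 120000 ≤ 2^17 = 131072, so n = 17.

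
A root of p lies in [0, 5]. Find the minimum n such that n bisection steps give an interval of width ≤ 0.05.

7

Width after n steps is 5/2^n. Need 2^n ≥ 5/0.05 = 100.
2^6 = 64 < 100 ≤ 2^7 = 128, so n = 7.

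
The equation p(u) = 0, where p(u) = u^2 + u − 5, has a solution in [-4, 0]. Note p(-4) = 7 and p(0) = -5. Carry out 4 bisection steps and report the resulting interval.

[-3, -2.75]

m = -2, p(m) = -3 (−); new bracket [-4, -2]
m = -3, p(m) = 1 (+); new bracket [-3, -2]
m = -2.5, p(m) = -1.25 (−); new bracket [-3, -2.5]
m = -2.75, p(m) = -0.1875 (−); new bracket [-3, -2.75]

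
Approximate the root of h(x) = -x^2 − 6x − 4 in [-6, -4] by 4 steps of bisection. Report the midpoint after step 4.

-5.125

m = -5, h(m) = 1 (+); new bracket [-6, -5]
m = -5.5, h(m) = -1.25 (−); new bracket [-5.5, -5]
m = -5.25, h(m) = -0.0625 (−); new bracket [-5.25, -5]
m = -5.125, h(m) = 0.4844 (+); new bracket [-5.25, -5.125]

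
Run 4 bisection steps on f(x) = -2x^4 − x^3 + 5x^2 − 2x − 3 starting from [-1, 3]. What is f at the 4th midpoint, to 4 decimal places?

1.1016

m = 1, f(m) = -3 (−); new bracket [-1, 1]
m = 0, f(m) = -3 (−); new bracket [-1, 0]
m = -0.5, f(m) = -0.75 (−); new bracket [-1, -0.5]
m = -0.75, f(m) = 1.1016 (+); new bracket [-0.75, -0.5]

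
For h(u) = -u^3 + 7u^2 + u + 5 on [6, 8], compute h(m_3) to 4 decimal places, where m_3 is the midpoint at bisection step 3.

-0.8906

m = 7, h(m) = 12 (+); new bracket [7, 8]
m = 7.5, h(m) = -15.625 (−); new bracket [7, 7.5]
m = 7.25, h(m) = -0.890625 (−); new bracket [7, 7.25]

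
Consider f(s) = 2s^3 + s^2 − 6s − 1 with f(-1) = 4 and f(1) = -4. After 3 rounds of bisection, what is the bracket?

m = 0, f(m) = -1 (−); new bracket [-1, 0]
m = -0.5, f(m) = 2 (+); new bracket [-0.5, 0]
m = -0.25, f(m) = 0.53125 (+); new bracket [-0.25, 0]

[-0.25, 0]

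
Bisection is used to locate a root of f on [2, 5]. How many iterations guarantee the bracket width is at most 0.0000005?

23

Width after n steps is 3/2^n. Need 2^n ≥ 3/0.0000005 = 6000000.
2^22 = 4194304 < 6000000 ≤ 2^23 = 8388608, so n = 23.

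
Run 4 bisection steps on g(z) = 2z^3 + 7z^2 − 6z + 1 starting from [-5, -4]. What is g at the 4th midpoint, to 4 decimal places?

2.0142

g(-4.5) = -12.5 < 0, so the root lies in [-4.5, -4]
g(-4.25) = -0.59375 < 0, so the root lies in [-4.25, -4]
g(-4.125) = 4.480469 > 0, so the root lies in [-4.25, -4.125]
g(-4.1875) = 2.0142 > 0, so the root lies in [-4.25, -4.1875]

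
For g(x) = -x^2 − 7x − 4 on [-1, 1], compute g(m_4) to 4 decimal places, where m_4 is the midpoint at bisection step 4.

x = 0 gives g = -4, negative; keep [-1, 0]
x = -0.5 gives g = -0.75, negative; keep [-1, -0.5]
x = -0.75 gives g = 0.6875, positive; keep [-0.75, -0.5]
x = -0.625 gives g = -0.0156, negative; keep [-0.75, -0.625]

-0.0156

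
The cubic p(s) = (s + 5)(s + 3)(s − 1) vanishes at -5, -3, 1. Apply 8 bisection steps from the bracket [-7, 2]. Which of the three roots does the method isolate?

1

midpoint -2.5: p = -4.375 < 0 → [-2.5, 2]
midpoint -0.25: p = -16.328125 < 0 → [-0.25, 2]
midpoint 0.875: p = -2.845703 < 0 → [0.875, 2]
midpoint 1.4375: p = 12.4978 > 0 → [0.875, 1.4375]
midpoint 1.15625: p = 3.998 > 0 → [0.875, 1.15625]
midpoint 1.015625: p = 0.3774 > 0 → [0.875, 1.015625]
midpoint 0.9453125: p = -1.2828 < 0 → [0.9453125, 1.015625]
midpoint 0.98046875: p = -0.4649 < 0 → [0.98046875, 1.015625]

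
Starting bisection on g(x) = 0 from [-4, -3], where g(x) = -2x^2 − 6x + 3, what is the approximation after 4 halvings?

-3.4375

g(-3.5) = -0.5 < 0, so the root lies in [-3.5, -3]
g(-3.25) = 1.375 > 0, so the root lies in [-3.5, -3.25]
g(-3.375) = 0.46875 > 0, so the root lies in [-3.5, -3.375]
g(-3.4375) = -0.0078 < 0, so the root lies in [-3.4375, -3.375]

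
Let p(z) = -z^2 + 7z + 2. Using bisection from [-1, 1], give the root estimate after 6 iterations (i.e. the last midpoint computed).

-0.28125

m = 0, p(m) = 2 (+); new bracket [-1, 0]
m = -0.5, p(m) = -1.75 (−); new bracket [-0.5, 0]
m = -0.25, p(m) = 0.1875 (+); new bracket [-0.5, -0.25]
m = -0.375, p(m) = -0.7656 (−); new bracket [-0.375, -0.25]
m = -0.3125, p(m) = -0.2852 (−); new bracket [-0.3125, -0.25]
m = -0.28125, p(m) = -0.0479 (−); new bracket [-0.28125, -0.25]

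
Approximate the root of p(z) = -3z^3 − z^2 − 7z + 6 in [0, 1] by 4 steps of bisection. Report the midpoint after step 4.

midpoint 0.5: p = 1.875 > 0 → [0.5, 1]
midpoint 0.75: p = -1.078125 < 0 → [0.5, 0.75]
midpoint 0.625: p = 0.501953 > 0 → [0.625, 0.75]
midpoint 0.6875: p = -0.26 < 0 → [0.625, 0.6875]

0.6875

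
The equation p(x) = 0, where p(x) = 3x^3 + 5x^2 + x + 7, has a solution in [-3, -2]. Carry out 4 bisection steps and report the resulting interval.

[-2.0625, -2]

p(-2.5) = -11.125 < 0, so the root lies in [-2.5, -2]
p(-2.25) = -4.109375 < 0, so the root lies in [-2.25, -2]
p(-2.125) = -1.333984 < 0, so the root lies in [-2.125, -2]
p(-2.0625) = -0.114 < 0, so the root lies in [-2.0625, -2]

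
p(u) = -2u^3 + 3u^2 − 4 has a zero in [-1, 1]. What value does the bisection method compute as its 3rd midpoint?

-0.75

m = 0, p(m) = -4 (−); new bracket [-1, 0]
m = -0.5, p(m) = -3 (−); new bracket [-1, -0.5]
m = -0.75, p(m) = -1.46875 (−); new bracket [-1, -0.75]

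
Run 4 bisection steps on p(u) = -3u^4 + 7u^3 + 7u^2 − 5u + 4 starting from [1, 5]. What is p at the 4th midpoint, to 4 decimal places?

17.1914

p(3) = -2 < 0, so the root lies in [1, 3]
p(2) = 30 > 0, so the root lies in [2, 3]
p(2.5) = 27.4375 > 0, so the root lies in [2.5, 3]
p(2.75) = 17.1914 > 0, so the root lies in [2.75, 3]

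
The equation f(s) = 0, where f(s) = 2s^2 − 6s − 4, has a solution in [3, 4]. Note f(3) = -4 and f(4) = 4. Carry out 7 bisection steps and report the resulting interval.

[3.5546875, 3.5625]

f(3.5) = -0.5 < 0, so the root lies in [3.5, 4]
f(3.75) = 1.625 > 0, so the root lies in [3.5, 3.75]
f(3.625) = 0.53125 > 0, so the root lies in [3.5, 3.625]
f(3.5625) = 0.0078 > 0, so the root lies in [3.5, 3.5625]
f(3.53125) = -0.248 < 0, so the root lies in [3.53125, 3.5625]
f(3.546875) = -0.1206 < 0, so the root lies in [3.546875, 3.5625]
f(3.5546875) = -0.0565 < 0, so the root lies in [3.5546875, 3.5625]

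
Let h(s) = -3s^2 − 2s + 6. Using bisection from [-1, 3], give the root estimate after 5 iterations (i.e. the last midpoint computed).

s = 1 gives h = 1, positive; keep [1, 3]
s = 2 gives h = -10, negative; keep [1, 2]
s = 1.5 gives h = -3.75, negative; keep [1, 1.5]
s = 1.25 gives h = -1.1875, negative; keep [1, 1.25]
s = 1.125 gives h = -0.0469, negative; keep [1, 1.125]

1.125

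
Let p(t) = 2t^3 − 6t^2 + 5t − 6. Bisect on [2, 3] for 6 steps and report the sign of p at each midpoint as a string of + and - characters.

+----+

t = 2.5 gives p = 0.25, positive; keep [2, 2.5]
t = 2.25 gives p = -2.34375, negative; keep [2.25, 2.5]
t = 2.375 gives p = -1.175781, negative; keep [2.375, 2.5]
t = 2.4375 gives p = -0.4966, negative; keep [2.4375, 2.5]
t = 2.46875 gives p = -0.1319, negative; keep [2.46875, 2.5]
t = 2.484375 gives p = 0.0569, positive; keep [2.46875, 2.484375]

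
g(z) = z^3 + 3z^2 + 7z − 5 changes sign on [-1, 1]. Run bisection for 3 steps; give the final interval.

[0.5, 0.75]

g(0) = -5 < 0, so the root lies in [0, 1]
g(0.5) = -0.625 < 0, so the root lies in [0.5, 1]
g(0.75) = 2.359375 > 0, so the root lies in [0.5, 0.75]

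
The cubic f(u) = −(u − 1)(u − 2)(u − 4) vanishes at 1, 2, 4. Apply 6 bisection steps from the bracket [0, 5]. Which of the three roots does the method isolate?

4

m = 2.5, f(m) = 1.125 (+); new bracket [2.5, 5]
m = 3.75, f(m) = 1.203125 (+); new bracket [3.75, 5]
m = 4.375, f(m) = -3.005859 (−); new bracket [3.75, 4.375]
m = 4.0625, f(m) = -0.3948 (−); new bracket [3.75, 4.0625]
m = 3.90625, f(m) = 0.5194 (+); new bracket [3.90625, 4.0625]
m = 3.984375, f(m) = 0.0925 (+); new bracket [3.984375, 4.0625]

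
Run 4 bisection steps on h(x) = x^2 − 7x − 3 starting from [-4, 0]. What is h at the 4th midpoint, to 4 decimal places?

h(-2) = 15 > 0, so the root lies in [-2, 0]
h(-1) = 5 > 0, so the root lies in [-1, 0]
h(-0.5) = 0.75 > 0, so the root lies in [-0.5, 0]
h(-0.25) = -1.1875 < 0, so the root lies in [-0.5, -0.25]

-1.1875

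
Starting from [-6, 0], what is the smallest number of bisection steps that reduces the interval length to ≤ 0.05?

Width after n steps is 6/2^n. Need 2^n ≥ 6/0.05 = 120.
2^6 = 64 < 120 ≤ 2^7 = 128, so n = 7.

7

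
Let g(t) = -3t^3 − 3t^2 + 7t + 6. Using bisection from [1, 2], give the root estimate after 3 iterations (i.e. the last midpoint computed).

g(1.5) = -0.375 < 0, so the root lies in [1, 1.5]
g(1.25) = 4.203125 > 0, so the root lies in [1.25, 1.5]
g(1.375) = 2.154297 > 0, so the root lies in [1.375, 1.5]

1.375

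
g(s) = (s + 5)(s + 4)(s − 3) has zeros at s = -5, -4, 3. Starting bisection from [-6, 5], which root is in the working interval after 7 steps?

m = -0.5, g(m) = -55.125 (−); new bracket [-0.5, 5]
m = 2.25, g(m) = -33.984375 (−); new bracket [2.25, 5]
m = 3.625, g(m) = 41.103516 (+); new bracket [2.25, 3.625]
m = 2.9375, g(m) = -3.4417 (−); new bracket [2.9375, 3.625]
m = 3.28125, g(m) = 16.9588 (+); new bracket [2.9375, 3.28125]
m = 3.109375, g(m) = 6.3058 (+); new bracket [2.9375, 3.109375]
m = 3.0234375, g(m) = 1.3208 (+); new bracket [2.9375, 3.0234375]

3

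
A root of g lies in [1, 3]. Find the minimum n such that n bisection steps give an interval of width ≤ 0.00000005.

26

Width after n steps is 2/2^n. Need 2^n ≥ 2/0.00000005 = 40000000.
2^25 = 33554432 < 40000000 ≤ 2^26 = 67108864, so n = 26.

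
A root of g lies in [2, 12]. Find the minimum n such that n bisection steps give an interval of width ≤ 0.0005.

15

Width after n steps is 10/2^n. Need 2^n ≥ 10/0.0005 = 20000.
2^14 = 16384 < 20000 ≤ 2^15 = 32768, so n = 15.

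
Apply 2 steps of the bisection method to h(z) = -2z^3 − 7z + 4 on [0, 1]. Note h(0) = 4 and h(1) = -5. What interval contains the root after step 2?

[0.5, 0.75]

m = 0.5, h(m) = 0.25 (+); new bracket [0.5, 1]
m = 0.75, h(m) = -2.09375 (−); new bracket [0.5, 0.75]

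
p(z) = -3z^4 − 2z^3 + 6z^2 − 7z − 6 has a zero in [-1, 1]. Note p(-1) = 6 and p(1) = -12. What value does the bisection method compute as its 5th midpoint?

-0.5625

p(0) = -6 < 0, so the root lies in [-1, 0]
p(-0.5) = -0.9375 < 0, so the root lies in [-1, -0.5]
p(-0.75) = 2.519531 > 0, so the root lies in [-0.75, -0.5]
p(-0.625) = 0.7493 > 0, so the root lies in [-0.625, -0.5]
p(-0.5625) = -0.1084 < 0, so the root lies in [-0.625, -0.5625]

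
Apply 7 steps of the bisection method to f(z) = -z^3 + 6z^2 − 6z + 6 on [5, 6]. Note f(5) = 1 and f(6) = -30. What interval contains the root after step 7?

m = 5.5, f(m) = -11.875 (−); new bracket [5, 5.5]
m = 5.25, f(m) = -4.828125 (−); new bracket [5, 5.25]
m = 5.125, f(m) = -1.767578 (−); new bracket [5, 5.125]
m = 5.0625, f(m) = -0.3479 (−); new bracket [5, 5.0625]
m = 5.03125, f(m) = 0.3349 (+); new bracket [5.03125, 5.0625]
m = 5.046875, f(m) = -0.0043 (−); new bracket [5.03125, 5.046875]
m = 5.0390625, f(m) = 0.1659 (+); new bracket [5.0390625, 5.046875]

[5.0390625, 5.046875]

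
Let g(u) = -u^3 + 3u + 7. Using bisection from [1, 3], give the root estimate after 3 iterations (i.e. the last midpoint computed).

2.25

m = 2, g(m) = 5 (+); new bracket [2, 3]
m = 2.5, g(m) = -1.125 (−); new bracket [2, 2.5]
m = 2.25, g(m) = 2.359375 (+); new bracket [2.25, 2.5]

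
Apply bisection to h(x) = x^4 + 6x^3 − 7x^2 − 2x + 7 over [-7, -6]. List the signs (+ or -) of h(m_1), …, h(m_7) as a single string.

h(-6.5) = -138.4375 < 0, so the root lies in [-7, -6.5]
h(-6.75) = -67.777344 < 0, so the root lies in [-7, -6.75]
h(-6.875) = -25.7771 < 0, so the root lies in [-7, -6.875]
h(-6.9375) = -3.0014 < 0, so the root lies in [-7, -6.9375]
h(-6.96875) = 8.8441 > 0, so the root lies in [-6.96875, -6.9375]
h(-6.953125) = 2.8827 > 0, so the root lies in [-6.953125, -6.9375]
h(-6.9453125) = -0.069 < 0, so the root lies in [-6.953125, -6.9453125]

----++-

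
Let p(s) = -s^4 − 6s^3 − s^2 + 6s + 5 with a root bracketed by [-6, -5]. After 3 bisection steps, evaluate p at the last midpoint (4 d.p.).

p(-5.5) = 24.9375 > 0, so the root lies in [-6, -5.5]
p(-5.75) = -15.035156 < 0, so the root lies in [-5.75, -5.5]
p(-5.625) = 6.351318 > 0, so the root lies in [-5.75, -5.625]

6.3513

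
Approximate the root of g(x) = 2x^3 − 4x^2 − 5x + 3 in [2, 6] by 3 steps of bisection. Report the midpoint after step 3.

midpoint 4: g = 47 > 0 → [2, 4]
midpoint 3: g = 6 > 0 → [2, 3]
midpoint 2.5: g = -3.25 < 0 → [2.5, 3]

2.5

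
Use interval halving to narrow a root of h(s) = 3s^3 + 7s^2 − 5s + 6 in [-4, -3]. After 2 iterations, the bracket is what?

[-3.25, -3]

m = -3.5, h(m) = -19.375 (−); new bracket [-3.5, -3]
m = -3.25, h(m) = -6.796875 (−); new bracket [-3.25, -3]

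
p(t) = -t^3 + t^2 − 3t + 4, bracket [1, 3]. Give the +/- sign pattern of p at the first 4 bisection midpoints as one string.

m = 2, p(m) = -6 (−); new bracket [1, 2]
m = 1.5, p(m) = -1.625 (−); new bracket [1, 1.5]
m = 1.25, p(m) = -0.140625 (−); new bracket [1, 1.25]
m = 1.125, p(m) = 0.4668 (+); new bracket [1.125, 1.25]

---+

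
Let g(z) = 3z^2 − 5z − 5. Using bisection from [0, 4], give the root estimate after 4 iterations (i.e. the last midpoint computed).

m = 2, g(m) = -3 (−); new bracket [2, 4]
m = 3, g(m) = 7 (+); new bracket [2, 3]
m = 2.5, g(m) = 1.25 (+); new bracket [2, 2.5]
m = 2.25, g(m) = -1.0625 (−); new bracket [2.25, 2.5]

2.25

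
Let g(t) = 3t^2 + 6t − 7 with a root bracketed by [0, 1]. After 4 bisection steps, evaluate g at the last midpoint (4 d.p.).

-0.1445

m = 0.5, g(m) = -3.25 (−); new bracket [0.5, 1]
m = 0.75, g(m) = -0.8125 (−); new bracket [0.75, 1]
m = 0.875, g(m) = 0.546875 (+); new bracket [0.75, 0.875]
m = 0.8125, g(m) = -0.1445 (−); new bracket [0.8125, 0.875]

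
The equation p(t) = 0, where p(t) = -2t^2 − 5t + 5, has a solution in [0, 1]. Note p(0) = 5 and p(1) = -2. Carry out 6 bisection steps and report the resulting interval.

[0.75, 0.765625]

midpoint 0.5: p = 2 > 0 → [0.5, 1]
midpoint 0.75: p = 0.125 > 0 → [0.75, 1]
midpoint 0.875: p = -0.90625 < 0 → [0.75, 0.875]
midpoint 0.8125: p = -0.3828 < 0 → [0.75, 0.8125]
midpoint 0.78125: p = -0.127 < 0 → [0.75, 0.78125]
midpoint 0.765625: p = -0.0005 < 0 → [0.75, 0.765625]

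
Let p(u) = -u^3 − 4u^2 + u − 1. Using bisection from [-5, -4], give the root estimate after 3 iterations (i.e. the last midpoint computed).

-4.375

u = -4.5 gives p = 4.625, positive; keep [-4.5, -4]
u = -4.25 gives p = -0.734375, negative; keep [-4.5, -4.25]
u = -4.375 gives p = 1.802734, positive; keep [-4.375, -4.25]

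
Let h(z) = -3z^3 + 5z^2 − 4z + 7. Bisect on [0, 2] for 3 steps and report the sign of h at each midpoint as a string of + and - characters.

++-

h(1) = 5 > 0, so the root lies in [1, 2]
h(1.5) = 2.125 > 0, so the root lies in [1.5, 2]
h(1.75) = -0.765625 < 0, so the root lies in [1.5, 1.75]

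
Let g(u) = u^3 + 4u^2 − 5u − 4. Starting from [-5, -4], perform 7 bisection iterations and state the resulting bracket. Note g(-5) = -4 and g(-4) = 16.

midpoint -4.5: g = 8.375 > 0 → [-5, -4.5]
midpoint -4.75: g = 2.828125 > 0 → [-5, -4.75]
midpoint -4.875: g = -0.419922 < 0 → [-4.875, -4.75]
midpoint -4.8125: g = 1.2449 > 0 → [-4.875, -4.8125]
midpoint -4.84375: g = 0.4228 > 0 → [-4.875, -4.84375]
midpoint -4.859375: g = 0.004 > 0 → [-4.875, -4.859375]
midpoint -4.8671875: g = -0.2073 < 0 → [-4.8671875, -4.859375]

[-4.8671875, -4.859375]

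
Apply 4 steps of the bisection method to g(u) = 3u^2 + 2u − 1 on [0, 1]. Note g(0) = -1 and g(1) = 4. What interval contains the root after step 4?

[0.3125, 0.375]

g(0.5) = 0.75 > 0, so the root lies in [0, 0.5]
g(0.25) = -0.3125 < 0, so the root lies in [0.25, 0.5]
g(0.375) = 0.171875 > 0, so the root lies in [0.25, 0.375]
g(0.3125) = -0.082 < 0, so the root lies in [0.3125, 0.375]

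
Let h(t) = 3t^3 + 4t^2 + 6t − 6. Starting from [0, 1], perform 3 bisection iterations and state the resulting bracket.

h(0.5) = -1.625 < 0, so the root lies in [0.5, 1]
h(0.75) = 2.015625 > 0, so the root lies in [0.5, 0.75]
h(0.625) = 0.044922 > 0, so the root lies in [0.5, 0.625]

[0.5, 0.625]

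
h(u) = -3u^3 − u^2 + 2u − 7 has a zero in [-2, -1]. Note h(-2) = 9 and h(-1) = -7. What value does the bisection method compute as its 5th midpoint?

h(-1.5) = -2.125 < 0, so the root lies in [-2, -1.5]
h(-1.75) = 2.515625 > 0, so the root lies in [-1.75, -1.5]
h(-1.625) = -0.017578 < 0, so the root lies in [-1.75, -1.625]
h(-1.6875) = 1.1936 > 0, so the root lies in [-1.6875, -1.625]
h(-1.65625) = 0.5744 > 0, so the root lies in [-1.65625, -1.625]

-1.65625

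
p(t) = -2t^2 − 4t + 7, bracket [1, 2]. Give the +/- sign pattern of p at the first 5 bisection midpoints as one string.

t = 1.5 gives p = -3.5, negative; keep [1, 1.5]
t = 1.25 gives p = -1.125, negative; keep [1, 1.25]
t = 1.125 gives p = -0.03125, negative; keep [1, 1.125]
t = 1.0625 gives p = 0.4922, positive; keep [1.0625, 1.125]
t = 1.09375 gives p = 0.2324, positive; keep [1.09375, 1.125]

---++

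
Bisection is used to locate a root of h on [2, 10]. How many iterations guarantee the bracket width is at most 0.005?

11

Width after n steps is 8/2^n. Need 2^n ≥ 8/0.005 = 1600.
2^10 = 1024 < 1600 ≤ 2^11 = 2048, so n = 11.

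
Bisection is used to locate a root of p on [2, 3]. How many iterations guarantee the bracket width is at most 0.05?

5

Width after n steps is 1/2^n. Need 2^n ≥ 1/0.05 = 20.
2^4 = 16 < 20 ≤ 2^5 = 32, so n = 5.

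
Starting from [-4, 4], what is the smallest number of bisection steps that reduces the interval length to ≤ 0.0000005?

Width after n steps is 8/2^n. Need 2^n ≥ 8/0.0000005 = 16000000.
2^23 = 8388608 < 16000000 ≤ 2^24 = 16777216, so n = 24.

24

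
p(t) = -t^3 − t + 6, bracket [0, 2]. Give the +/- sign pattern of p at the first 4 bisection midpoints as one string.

++-+

t = 1 gives p = 4, positive; keep [1, 2]
t = 1.5 gives p = 1.125, positive; keep [1.5, 2]
t = 1.75 gives p = -1.109375, negative; keep [1.5, 1.75]
t = 1.625 gives p = 0.084, positive; keep [1.625, 1.75]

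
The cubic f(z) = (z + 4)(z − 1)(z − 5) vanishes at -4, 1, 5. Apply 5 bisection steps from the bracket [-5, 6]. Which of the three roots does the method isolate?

-4

midpoint 0.5: f = 10.125 > 0 → [-5, 0.5]
midpoint -2.25: f = 41.234375 > 0 → [-5, -2.25]
midpoint -3.625: f = 14.958984 > 0 → [-5, -3.625]
midpoint -4.3125: f = -15.4602 < 0 → [-4.3125, -3.625]
midpoint -3.96875: f = 1.3926 > 0 → [-4.3125, -3.96875]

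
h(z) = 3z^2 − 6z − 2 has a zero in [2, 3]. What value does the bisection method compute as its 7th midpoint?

2.2890625

h(2.5) = 1.75 > 0, so the root lies in [2, 2.5]
h(2.25) = -0.3125 < 0, so the root lies in [2.25, 2.5]
h(2.375) = 0.671875 > 0, so the root lies in [2.25, 2.375]
h(2.3125) = 0.168 > 0, so the root lies in [2.25, 2.3125]
h(2.28125) = -0.0752 < 0, so the root lies in [2.28125, 2.3125]
h(2.296875) = 0.0457 > 0, so the root lies in [2.28125, 2.296875]
h(2.2890625) = -0.015 < 0, so the root lies in [2.2890625, 2.296875]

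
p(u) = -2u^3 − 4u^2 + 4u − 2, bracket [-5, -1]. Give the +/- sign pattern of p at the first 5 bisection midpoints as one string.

+---+

u = -3 gives p = 4, positive; keep [-3, -1]
u = -2 gives p = -10, negative; keep [-3, -2]
u = -2.5 gives p = -5.75, negative; keep [-3, -2.5]
u = -2.75 gives p = -1.6562, negative; keep [-3, -2.75]
u = -2.875 gives p = 0.9648, positive; keep [-2.875, -2.75]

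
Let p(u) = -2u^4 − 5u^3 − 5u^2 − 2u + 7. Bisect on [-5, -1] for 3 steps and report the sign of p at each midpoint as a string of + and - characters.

--+

midpoint -3: p = -59 < 0 → [-3, -1]
midpoint -2: p = -1 < 0 → [-2, -1]
midpoint -1.5: p = 5.5 > 0 → [-2, -1.5]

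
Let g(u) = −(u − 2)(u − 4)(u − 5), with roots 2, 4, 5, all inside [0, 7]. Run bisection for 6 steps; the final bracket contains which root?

2

m = 3.5, g(m) = -1.125 (−); new bracket [0, 3.5]
m = 1.75, g(m) = 1.828125 (+); new bracket [1.75, 3.5]
m = 2.625, g(m) = -2.041016 (−); new bracket [1.75, 2.625]
m = 2.1875, g(m) = -0.9558 (−); new bracket [1.75, 2.1875]
m = 1.96875, g(m) = 0.1924 (+); new bracket [1.96875, 2.1875]
m = 2.078125, g(m) = -0.4387 (−); new bracket [1.96875, 2.078125]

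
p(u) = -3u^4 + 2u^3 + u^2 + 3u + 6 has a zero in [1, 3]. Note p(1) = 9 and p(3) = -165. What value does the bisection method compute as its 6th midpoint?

midpoint 2: p = -16 < 0 → [1, 2]
midpoint 1.5: p = 4.3125 > 0 → [1.5, 2]
midpoint 1.75: p = -3.105469 < 0 → [1.5, 1.75]
midpoint 1.625: p = 1.179 > 0 → [1.625, 1.75]
midpoint 1.6875: p = -0.8064 < 0 → [1.625, 1.6875]
midpoint 1.65625: p = 0.2238 > 0 → [1.65625, 1.6875]

1.65625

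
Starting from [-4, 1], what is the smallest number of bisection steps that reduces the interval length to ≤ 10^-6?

23

Width after n steps is 5/2^n. Need 2^n ≥ 5/10^-6 = 5000000.
2^22 = 4194304 < 5000000 ≤ 2^23 = 8388608, so n = 23.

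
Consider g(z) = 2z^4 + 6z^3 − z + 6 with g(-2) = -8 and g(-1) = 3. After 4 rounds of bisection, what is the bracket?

[-1.3125, -1.25]

midpoint -1.5: g = -2.625 < 0 → [-1.5, -1]
midpoint -1.25: g = 0.414062 > 0 → [-1.5, -1.25]
midpoint -1.375: g = -1.07373 < 0 → [-1.375, -1.25]
midpoint -1.3125: g = -0.3183 < 0 → [-1.3125, -1.25]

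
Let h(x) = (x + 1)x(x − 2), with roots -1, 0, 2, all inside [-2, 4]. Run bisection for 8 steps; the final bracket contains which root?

m = 1, h(m) = -2 (−); new bracket [1, 4]
m = 2.5, h(m) = 4.375 (+); new bracket [1, 2.5]
m = 1.75, h(m) = -1.203125 (−); new bracket [1.75, 2.5]
m = 2.125, h(m) = 0.8301 (+); new bracket [1.75, 2.125]
m = 1.9375, h(m) = -0.3557 (−); new bracket [1.9375, 2.125]
m = 2.03125, h(m) = 0.1924 (+); new bracket [1.9375, 2.03125]
m = 1.984375, h(m) = -0.0925 (−); new bracket [1.984375, 2.03125]
m = 2.0078125, h(m) = 0.0472 (+); new bracket [1.984375, 2.0078125]

2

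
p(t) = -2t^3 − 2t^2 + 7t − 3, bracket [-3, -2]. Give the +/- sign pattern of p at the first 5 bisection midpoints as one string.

m = -2.5, p(m) = -1.75 (−); new bracket [-3, -2.5]
m = -2.75, p(m) = 4.21875 (+); new bracket [-2.75, -2.5]
m = -2.625, p(m) = 1.019531 (+); new bracket [-2.625, -2.5]
m = -2.5625, p(m) = -0.4175 (−); new bracket [-2.625, -2.5625]
m = -2.59375, p(m) = 0.2878 (+); new bracket [-2.59375, -2.5625]

-++-+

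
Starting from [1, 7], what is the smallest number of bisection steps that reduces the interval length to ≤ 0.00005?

Width after n steps is 6/2^n. Need 2^n ≥ 6/0.00005 = 120000.
2^16 = 65536 < 120000 ≤ 2^17 = 131072, so n = 17.

17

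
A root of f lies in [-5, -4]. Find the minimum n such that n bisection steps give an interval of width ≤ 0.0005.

11

Width after n steps is 1/2^n. Need 2^n ≥ 1/0.0005 = 2000.
2^10 = 1024 < 2000 ≤ 2^11 = 2048, so n = 11.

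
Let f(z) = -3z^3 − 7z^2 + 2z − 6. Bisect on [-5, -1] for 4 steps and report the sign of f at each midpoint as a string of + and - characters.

z = -3 gives f = 6, positive; keep [-3, -1]
z = -2 gives f = -14, negative; keep [-3, -2]
z = -2.5 gives f = -7.875, negative; keep [-3, -2.5]
z = -2.75 gives f = -2.0469, negative; keep [-3, -2.75]

+---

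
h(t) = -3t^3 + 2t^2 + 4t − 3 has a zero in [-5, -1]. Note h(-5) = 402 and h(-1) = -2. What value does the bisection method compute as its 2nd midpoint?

-2

h(-3) = 84 > 0, so the root lies in [-3, -1]
h(-2) = 21 > 0, so the root lies in [-2, -1]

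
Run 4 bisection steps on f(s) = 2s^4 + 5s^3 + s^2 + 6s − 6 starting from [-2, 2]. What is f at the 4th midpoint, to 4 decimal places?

1.8047

m = 0, f(m) = -6 (−); new bracket [0, 2]
m = 1, f(m) = 8 (+); new bracket [0, 1]
m = 0.5, f(m) = -2 (−); new bracket [0.5, 1]
m = 0.75, f(m) = 1.8047 (+); new bracket [0.5, 0.75]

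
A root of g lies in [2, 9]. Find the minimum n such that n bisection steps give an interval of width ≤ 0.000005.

21

Width after n steps is 7/2^n. Need 2^n ≥ 7/0.000005 = 1400000.
2^20 = 1048576 < 1400000 ≤ 2^21 = 2097152, so n = 21.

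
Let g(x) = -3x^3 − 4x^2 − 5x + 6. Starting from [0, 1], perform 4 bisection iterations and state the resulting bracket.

m = 0.5, g(m) = 2.125 (+); new bracket [0.5, 1]
m = 0.75, g(m) = -1.265625 (−); new bracket [0.5, 0.75]
m = 0.625, g(m) = 0.580078 (+); new bracket [0.625, 0.75]
m = 0.6875, g(m) = -0.303 (−); new bracket [0.625, 0.6875]

[0.625, 0.6875]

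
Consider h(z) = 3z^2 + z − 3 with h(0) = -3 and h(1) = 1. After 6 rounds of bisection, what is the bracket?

[0.84375, 0.859375]

z = 0.5 gives h = -1.75, negative; keep [0.5, 1]
z = 0.75 gives h = -0.5625, negative; keep [0.75, 1]
z = 0.875 gives h = 0.171875, positive; keep [0.75, 0.875]
z = 0.8125 gives h = -0.207, negative; keep [0.8125, 0.875]
z = 0.84375 gives h = -0.0205, negative; keep [0.84375, 0.875]
z = 0.859375 gives h = 0.075, positive; keep [0.84375, 0.859375]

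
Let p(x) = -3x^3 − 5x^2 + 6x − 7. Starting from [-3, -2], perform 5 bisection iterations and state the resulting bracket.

x = -2.5 gives p = -6.375, negative; keep [-3, -2.5]
x = -2.75 gives p = 1.078125, positive; keep [-2.75, -2.5]
x = -2.625 gives p = -2.939453, negative; keep [-2.75, -2.625]
x = -2.6875 gives p = -1.0056, negative; keep [-2.75, -2.6875]
x = -2.71875 gives p = 0.0172, positive; keep [-2.71875, -2.6875]

[-2.71875, -2.6875]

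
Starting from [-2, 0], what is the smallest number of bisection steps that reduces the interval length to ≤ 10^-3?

11

Width after n steps is 2/2^n. Need 2^n ≥ 2/10^-3 = 2000.
2^10 = 1024 < 2000 ≤ 2^11 = 2048, so n = 11.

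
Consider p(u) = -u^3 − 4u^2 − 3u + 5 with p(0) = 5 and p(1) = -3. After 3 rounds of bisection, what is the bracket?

[0.75, 0.875]

u = 0.5 gives p = 2.375, positive; keep [0.5, 1]
u = 0.75 gives p = 0.078125, positive; keep [0.75, 1]
u = 0.875 gives p = -1.357422, negative; keep [0.75, 0.875]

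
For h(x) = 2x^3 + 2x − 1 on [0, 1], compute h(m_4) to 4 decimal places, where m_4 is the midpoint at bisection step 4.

0.0425

midpoint 0.5: h = 0.25 > 0 → [0, 0.5]
midpoint 0.25: h = -0.46875 < 0 → [0.25, 0.5]
midpoint 0.375: h = -0.144531 < 0 → [0.375, 0.5]
midpoint 0.4375: h = 0.0425 > 0 → [0.375, 0.4375]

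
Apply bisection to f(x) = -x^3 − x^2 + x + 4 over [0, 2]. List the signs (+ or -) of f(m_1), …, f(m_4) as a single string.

m = 1, f(m) = 3 (+); new bracket [1, 2]
m = 1.5, f(m) = -0.125 (−); new bracket [1, 1.5]
m = 1.25, f(m) = 1.734375 (+); new bracket [1.25, 1.5]
m = 1.375, f(m) = 0.8848 (+); new bracket [1.375, 1.5]

+-++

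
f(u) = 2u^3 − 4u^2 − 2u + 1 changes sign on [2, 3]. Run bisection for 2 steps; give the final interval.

[2.25, 2.5]

m = 2.5, f(m) = 2.25 (+); new bracket [2, 2.5]
m = 2.25, f(m) = -0.96875 (−); new bracket [2.25, 2.5]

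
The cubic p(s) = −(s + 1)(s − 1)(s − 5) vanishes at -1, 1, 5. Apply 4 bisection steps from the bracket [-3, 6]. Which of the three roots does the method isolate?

5

s = 1.5 gives p = 4.375, positive; keep [1.5, 6]
s = 3.75 gives p = 16.328125, positive; keep [3.75, 6]
s = 4.875 gives p = 2.845703, positive; keep [4.875, 6]
s = 5.4375 gives p = -12.4978, negative; keep [4.875, 5.4375]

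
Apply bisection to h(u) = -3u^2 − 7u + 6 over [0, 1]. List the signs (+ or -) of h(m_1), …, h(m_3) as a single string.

+-+

m = 0.5, h(m) = 1.75 (+); new bracket [0.5, 1]
m = 0.75, h(m) = -0.9375 (−); new bracket [0.5, 0.75]
m = 0.625, h(m) = 0.453125 (+); new bracket [0.625, 0.75]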